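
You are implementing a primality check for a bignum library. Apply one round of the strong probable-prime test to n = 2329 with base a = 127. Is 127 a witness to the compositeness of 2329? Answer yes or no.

n − 1 = 2328 = 2^3 · 291, so s = 3 and d = 291.
Repeated squaring mod 2329: 127^1 ≡ 127, 127^2 ≡ 2155, 127^4 ≡ 2328, 127^8 ≡ 1, 127^16 ≡ 1, 127^32 ≡ 1, 127^64 ≡ 1, 127^128 ≡ 1, 127^256 ≡ 1.
291 = 256 + 32 + 2 + 1, so 127^291 ≡ 1·1·2155·127 ≡ 1192 (mod 2329).
x_0 = 127^291 mod 2329 = 1192.
x_0 is neither 1 nor 2328, so continue squaring.
x_1 = 1192^2 mod 2329 = 174.
x_2 = 174^2 mod 2329 = 2328.
x_2 ≡ −1, so 127 is not a witness.

no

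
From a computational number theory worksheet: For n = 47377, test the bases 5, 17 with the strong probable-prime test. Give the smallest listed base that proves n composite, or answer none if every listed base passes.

n − 1 = 47376 = 2^4 · 2961, so s = 4 and d = 2961.
Base 5: x_0 = 5^2961 mod 47377 = 302. x_0 is neither 1 nor 47376, so continue squaring. x_1 = 302^2 mod 47377 = 43827. x_2 = 43827^2 mod 47377 = 218. x_3 = 218^2 mod 47377 = 147. Reached i = s−1 = 3 without hitting −1: 5 is a Miller–Rabin witness and 47377 is composite.
Base 17: x_0 = 17^2961 mod 47377 = 46272. x_0 is neither 1 nor 47376, so continue squaring. x_1 = 46272^2 mod 47377 = 36600. x_2 = 36600^2 mod 47377 = 22702. x_3 = 22702^2 mod 47377 = 13798. Reached i = s−1 = 3 without hitting −1: 17 is a Miller–Rabin witness and 47377 is composite.
The smallest witness among the given bases is 5.

5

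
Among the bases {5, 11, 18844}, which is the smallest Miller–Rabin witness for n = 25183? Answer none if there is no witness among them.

n − 1 = 25182 = 2^1 · 12591, so s = 1 and d = 12591.
Base 5: x_0 = 5^12591 mod 25183 = 25182. x_0 = 25182 ≡ −1, so 5 is not a witness.
Base 11: x_0 = 11^12591 mod 25183 = 25182. x_0 = 25182 ≡ −1, so 11 is not a witness.
Base 18844: x_0 = 18844^12591 mod 25183 = 1. x_0 = 1, so 18844 is not a witness.
No listed base is a witness for 25183.

none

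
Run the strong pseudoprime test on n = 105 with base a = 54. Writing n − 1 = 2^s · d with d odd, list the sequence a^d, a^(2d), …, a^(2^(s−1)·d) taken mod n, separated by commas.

n − 1 = 104 = 2^3 · 13, so s = 3 and d = 13.
x_0 = 54^13 mod 105 = 54.
x_1 = 54^2 mod 105 = 81.
x_2 = 81^2 mod 105 = 51.

54, 81, 51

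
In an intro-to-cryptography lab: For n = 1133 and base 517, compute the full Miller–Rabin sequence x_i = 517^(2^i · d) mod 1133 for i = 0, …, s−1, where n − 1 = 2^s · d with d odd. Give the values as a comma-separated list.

770, 341

n − 1 = 1132 = 2^2 · 283, so s = 2 and d = 283.
x_0 = 517^283 mod 1133 = 770.
x_1 = 770^2 mod 1133 = 341.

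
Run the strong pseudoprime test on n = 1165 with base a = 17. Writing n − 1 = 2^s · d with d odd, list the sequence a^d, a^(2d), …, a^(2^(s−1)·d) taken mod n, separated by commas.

n − 1 = 1164 = 2^2 · 291, so s = 2 and d = 291.
x_0 = 17^291 mod 1165 = 348.
x_1 = 348^2 mod 1165 = 1109.

348, 1109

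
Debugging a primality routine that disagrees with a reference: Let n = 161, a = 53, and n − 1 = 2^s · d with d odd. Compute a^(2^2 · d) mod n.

n − 1 = 160 = 2^5 · 5, so s = 5 and d = 5.
x_0 = 53^5 mod 161 = 86.
x_1 = 86^2 mod 161 = 151.
x_2 = 151^2 mod 161 = 100.

100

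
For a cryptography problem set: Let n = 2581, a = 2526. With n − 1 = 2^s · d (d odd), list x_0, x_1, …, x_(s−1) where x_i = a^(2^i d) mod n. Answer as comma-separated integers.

2526, 444

n − 1 = 2580 = 2^2 · 645, so s = 2 and d = 645.
x_0 = 2526^645 mod 2581 = 2526.
x_1 = 2526^2 mod 2581 = 444.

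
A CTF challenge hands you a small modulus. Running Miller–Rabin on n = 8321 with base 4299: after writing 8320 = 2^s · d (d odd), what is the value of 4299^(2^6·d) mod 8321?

5036

n − 1 = 8320 = 2^7 · 65, so s = 7 and d = 65.
x_0 = 4299^65 mod 8321 = 5988.
x_1 = 5988^2 mod 8321 = 955.
x_2 = 955^2 mod 8321 = 5036.
x_3 = 5036^2 mod 8321 = 7209.
x_4 = 7209^2 mod 8321 = 5036.
x_5 = 5036^2 mod 8321 = 7209.
x_6 = 7209^2 mod 8321 = 5036.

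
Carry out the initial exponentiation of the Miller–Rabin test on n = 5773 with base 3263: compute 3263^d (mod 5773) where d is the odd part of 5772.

n − 1 = 5772 = 2^2 · 1443, so s = 2 and d = 1443.
By repeated squaring, 3263^1443 ≡ 4016 (mod 5773).

4016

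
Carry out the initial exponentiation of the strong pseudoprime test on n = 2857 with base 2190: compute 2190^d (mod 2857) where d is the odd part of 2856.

n − 1 = 2856 = 2^3 · 357, so s = 3 and d = 357.
Repeated squaring mod 2857: 2190^1 ≡ 2190, 2190^2 ≡ 2054, 2190^4 ≡ 1984, 2190^8 ≡ 2167, 2190^16 ≡ 1838, 2190^32 ≡ 1270, 2190^64 ≡ 1552, 2190^128 ≡ 253, 2190^256 ≡ 1155.
357 = 256 + 64 + 32 + 4 + 1, so 2190^357 ≡ 1155·1552·1270·1984·2190 ≡ 1 (mod 2857).

1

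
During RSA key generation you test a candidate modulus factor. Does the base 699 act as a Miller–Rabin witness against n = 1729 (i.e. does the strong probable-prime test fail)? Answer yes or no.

n − 1 = 1728 = 2^6 · 27, so s = 6 and d = 27.
x_0 = 699^27 mod 1729 = 1728.
x_0 = 1728 ≡ −1, so 699 is not a witness.

no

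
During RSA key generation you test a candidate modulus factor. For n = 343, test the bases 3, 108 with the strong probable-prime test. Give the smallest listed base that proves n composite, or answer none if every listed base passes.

3

n − 1 = 342 = 2^1 · 171, so s = 1 and d = 171.
Base 3: x_0 = 3^171 mod 343 = 223. x_0 ∉ {1, 342} and s = 1, so 3 is a Miller–Rabin witness and 343 is composite.
Base 108: x_0 = 108^171 mod 343 = 20. x_0 ∉ {1, 342} and s = 1, so 108 is a Miller–Rabin witness and 343 is composite.
The smallest witness among the given bases is 3.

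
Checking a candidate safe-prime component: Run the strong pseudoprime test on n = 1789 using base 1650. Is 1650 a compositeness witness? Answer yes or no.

n − 1 = 1788 = 2^2 · 447, so s = 2 and d = 447.
x_0 = 1650^447 mod 1789 = 1788.
x_0 = 1788 ≡ −1, so 1650 is not a witness.

no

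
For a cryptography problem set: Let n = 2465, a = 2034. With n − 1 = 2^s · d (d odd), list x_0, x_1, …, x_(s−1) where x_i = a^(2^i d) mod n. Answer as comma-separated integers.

2319, 1596, 871, 1886, 1

n − 1 = 2464 = 2^5 · 77, so s = 5 and d = 77.
x_0 = 2034^77 mod 2465 = 2319.
x_1 = 2319^2 mod 2465 = 1596.
x_2 = 1596^2 mod 2465 = 871.
x_3 = 871^2 mod 2465 = 1886.
x_4 = 1886^2 mod 2465 = 1.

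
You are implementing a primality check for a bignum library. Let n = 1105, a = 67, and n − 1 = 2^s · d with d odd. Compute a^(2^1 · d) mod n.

324

n − 1 = 1104 = 2^4 · 69, so s = 4 and d = 69.
x_0 = 67^69 mod 1105 = 577.
x_1 = 577^2 mod 1105 = 324.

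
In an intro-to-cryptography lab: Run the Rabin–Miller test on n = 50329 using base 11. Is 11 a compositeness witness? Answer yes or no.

no

n − 1 = 50328 = 2^3 · 6291, so s = 3 and d = 6291.
x_0 = 11^6291 mod 50329 = 11590.
x_0 is neither 1 nor 50328, so continue squaring.
x_1 = 11590^2 mod 50329 = 50328.
x_1 ≡ −1, so 11 is not a witness.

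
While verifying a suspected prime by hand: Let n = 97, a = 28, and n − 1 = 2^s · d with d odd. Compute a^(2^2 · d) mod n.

n − 1 = 96 = 2^5 · 3, so s = 5 and d = 3.
x_0 = 28^3 mod 97 = 30.
x_1 = 30^2 mod 97 = 27.
x_2 = 27^2 mod 97 = 50.

50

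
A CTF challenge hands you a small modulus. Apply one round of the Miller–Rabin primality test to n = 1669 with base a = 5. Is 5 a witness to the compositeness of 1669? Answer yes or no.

no

n − 1 = 1668 = 2^2 · 417, so s = 2 and d = 417.
x_0 = 5^417 mod 1669 = 1668.
x_0 = 1668 ≡ −1, so 5 is not a witness.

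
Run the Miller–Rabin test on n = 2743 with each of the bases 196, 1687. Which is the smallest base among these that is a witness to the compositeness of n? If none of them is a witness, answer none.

none

n − 1 = 2742 = 2^1 · 1371, so s = 1 and d = 1371.
Base 196: x_0 = 196^1371 mod 2743 = 1. x_0 = 1, so 196 is not a witness.
Base 1687: x_0 = 1687^1371 mod 2743 = 2742. x_0 = 2742 ≡ −1, so 1687 is not a witness.
No listed base is a witness for 2743.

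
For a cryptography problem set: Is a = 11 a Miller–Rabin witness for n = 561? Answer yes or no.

yes

n − 1 = 560 = 2^4 · 35, so s = 4 and d = 35.
x_0 = 11^35 mod 561 = 209.
x_0 is neither 1 nor 560, so continue squaring.
x_1 = 209^2 mod 561 = 484.
x_2 = 484^2 mod 561 = 319.
x_3 = 319^2 mod 561 = 220.
Reached i = s−1 = 3 without hitting −1: 11 is a Miller–Rabin witness and 561 is composite.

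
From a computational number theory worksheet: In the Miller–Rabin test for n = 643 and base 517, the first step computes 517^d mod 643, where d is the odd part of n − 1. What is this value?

n − 1 = 642 = 2^1 · 321, so s = 1 and d = 321.
By repeated squaring, 517^321 ≡ 1 (mod 643).

1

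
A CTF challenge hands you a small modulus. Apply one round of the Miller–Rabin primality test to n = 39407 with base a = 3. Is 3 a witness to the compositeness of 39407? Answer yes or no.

yes

n − 1 = 39406 = 2^1 · 19703, so s = 1 and d = 19703.
x_0 = 3^19703 mod 39407 = 6784.
x_0 ∉ {1, 39406} and s = 1, so 3 is a Miller–Rabin witness and 39407 is composite.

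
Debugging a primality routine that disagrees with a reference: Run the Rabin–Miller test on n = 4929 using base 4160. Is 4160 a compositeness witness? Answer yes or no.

yes

n − 1 = 4928 = 2^6 · 77, so s = 6 and d = 77.
x_0 = 4160^77 mod 4929 = 956.
x_0 is neither 1 nor 4928, so continue squaring.
x_1 = 956^2 mod 4929 = 2071.
x_2 = 2071^2 mod 4929 = 811.
x_3 = 811^2 mod 4929 = 2164.
x_4 = 2164^2 mod 4929 = 346.
x_5 = 346^2 mod 4929 = 1420.
Reached i = s−1 = 5 without hitting −1: 4160 is a Miller–Rabin witness and 4929 is composite.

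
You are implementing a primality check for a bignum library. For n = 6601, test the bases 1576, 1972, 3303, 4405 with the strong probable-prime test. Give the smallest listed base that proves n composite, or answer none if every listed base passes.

none

n − 1 = 6600 = 2^3 · 825, so s = 3 and d = 825.
Base 1576: x_0 = 1576^825 mod 6601 = 1. x_0 = 1, so 1576 is not a witness.
Base 1972: x_0 = 1972^825 mod 6601 = 6600. x_0 = 6600 ≡ −1, so 1972 is not a witness.
Base 3303: x_0 = 3303^825 mod 6601 = 6600. x_0 = 6600 ≡ −1, so 3303 is not a witness.
Base 4405: x_0 = 4405^825 mod 6601 = 1. x_0 = 1, so 4405 is not a witness.
No listed base is a witness for 6601.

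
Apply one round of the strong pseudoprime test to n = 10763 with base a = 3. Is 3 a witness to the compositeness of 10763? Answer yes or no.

yes

n − 1 = 10762 = 2^1 · 5381, so s = 1 and d = 5381.
x_0 = 3^5381 mod 10763 = 8335.
x_0 ∉ {1, 10762} and s = 1, so 3 is a Miller–Rabin witness and 10763 is composite.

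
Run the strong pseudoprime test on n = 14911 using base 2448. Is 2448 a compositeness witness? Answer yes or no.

yes

n − 1 = 14910 = 2^1 · 7455, so s = 1 and d = 7455.
x_0 = 2448^7455 mod 14911 = 11686.
x_0 ∉ {1, 14910} and s = 1, so 2448 is a Miller–Rabin witness and 14911 is composite.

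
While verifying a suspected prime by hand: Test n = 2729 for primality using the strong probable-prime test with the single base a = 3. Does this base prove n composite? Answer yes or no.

n − 1 = 2728 = 2^3 · 341, so s = 3 and d = 341.
x_0 = 3^341 mod 2729 = 951.
x_0 is neither 1 nor 2728, so continue squaring.
x_1 = 951^2 mod 2729 = 1102.
x_2 = 1102^2 mod 2729 = 2728.
x_2 ≡ −1, so 3 is not a witness.

no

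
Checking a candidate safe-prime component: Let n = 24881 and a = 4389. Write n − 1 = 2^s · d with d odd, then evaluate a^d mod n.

22369

n − 1 = 24880 = 2^4 · 1555, so s = 4 and d = 1555.
Repeated squaring mod 24881: 4389^1 ≡ 4389, 4389^2 ≡ 5427, 4389^4 ≡ 18106, 4389^8 ≡ 20061, 4389^16 ≡ 18427, 4389^32 ≡ 3322, 4389^64 ≡ 13401, 4389^128 ≡ 20624, 4389^256 ≡ 8681, 4389^512 ≡ 20093, 4389^1024 ≡ 9543.
1555 = 1024 + 512 + 16 + 2 + 1, so 4389^1555 ≡ 9543·20093·18427·5427·4389 ≡ 22369 (mod 24881).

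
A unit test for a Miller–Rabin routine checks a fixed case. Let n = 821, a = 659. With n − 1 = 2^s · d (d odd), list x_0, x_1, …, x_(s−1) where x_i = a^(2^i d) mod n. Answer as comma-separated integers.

n − 1 = 820 = 2^2 · 205, so s = 2 and d = 205.
x_0 = 659^205 mod 821 = 526.
x_1 = 526^2 mod 821 = 820.

526, 820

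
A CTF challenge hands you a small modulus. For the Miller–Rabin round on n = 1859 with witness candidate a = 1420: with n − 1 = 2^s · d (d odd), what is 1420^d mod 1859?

815

n − 1 = 1858 = 2^1 · 929, so s = 1 and d = 929.
Repeated squaring mod 1859: 1420^1 ≡ 1420, 1420^2 ≡ 1244, 1420^4 ≡ 848, 1420^8 ≡ 1530, 1420^16 ≡ 419, 1420^32 ≡ 815, 1420^64 ≡ 562, 1420^128 ≡ 1673, 1420^256 ≡ 1134, 1420^512 ≡ 1387.
929 = 512 + 256 + 128 + 32 + 1, so 1420^929 ≡ 1387·1134·1673·815·1420 ≡ 815 (mod 1859).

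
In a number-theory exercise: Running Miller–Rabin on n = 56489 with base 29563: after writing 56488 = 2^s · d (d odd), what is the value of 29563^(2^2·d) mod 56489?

1

n − 1 = 56488 = 2^3 · 7061, so s = 3 and d = 7061.
x_0 = 29563^7061 mod 56489 = 23085.
x_1 = 23085^2 mod 56489 = 56488.
x_2 = 56488^2 mod 56489 = 1.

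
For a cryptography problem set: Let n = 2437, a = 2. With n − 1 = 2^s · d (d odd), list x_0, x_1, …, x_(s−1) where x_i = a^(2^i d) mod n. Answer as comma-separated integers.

n − 1 = 2436 = 2^2 · 609, so s = 2 and d = 609.
x_0 = 2^609 mod 2437 = 2039.
x_1 = 2039^2 mod 2437 = 2436.

2039, 2436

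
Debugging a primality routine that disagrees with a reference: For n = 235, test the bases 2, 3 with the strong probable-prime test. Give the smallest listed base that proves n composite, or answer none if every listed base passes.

n − 1 = 234 = 2^1 · 117, so s = 1 and d = 117.
Base 2: x_0 = 2^117 mod 235 = 192. x_0 ∉ {1, 234} and s = 1, so 2 is a Miller–Rabin witness and 235 is composite.
Base 3: x_0 = 3^117 mod 235 = 103. x_0 ∉ {1, 234} and s = 1, so 3 is a Miller–Rabin witness and 235 is composite.
The smallest witness among the given bases is 2.

2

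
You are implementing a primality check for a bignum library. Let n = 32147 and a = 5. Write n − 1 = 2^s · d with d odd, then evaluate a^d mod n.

16672

n − 1 = 32146 = 2^1 · 16073, so s = 1 and d = 16073.
Repeated squaring mod 32147: 5^1 ≡ 5, 5^2 ≡ 25, 5^4 ≡ 625, 5^8 ≡ 4861, 5^16 ≡ 1276, 5^32 ≡ 20826, 5^64 ≡ 27099, 5^128 ≡ 21880, 5^256 ≡ 1276, 5^512 ≡ 20826, 5^1024 ≡ 27099, 5^2048 ≡ 21880, 5^4096 ≡ 1276, 5^8192 ≡ 20826.
16073 = 8192 + 4096 + 2048 + 1024 + 512 + 128 + 64 + 8 + 1, so 5^16073 ≡ 20826·1276·21880·27099·20826·21880·27099·4861·5 ≡ 16672 (mod 32147).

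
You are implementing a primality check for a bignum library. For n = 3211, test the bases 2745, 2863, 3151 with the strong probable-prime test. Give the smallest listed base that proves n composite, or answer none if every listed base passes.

n − 1 = 3210 = 2^1 · 1605, so s = 1 and d = 1605.
Base 2745: x_0 = 2745^1605 mod 3211 = 330. x_0 ∉ {1, 3210} and s = 1, so 2745 is a Miller–Rabin witness and 3211 is composite.
Base 2863: x_0 = 2863^1605 mod 3211 = 2900. x_0 ∉ {1, 3210} and s = 1, so 2863 is a Miller–Rabin witness and 3211 is composite.
Base 3151: x_0 = 3151^1605 mod 3211 = 980. x_0 ∉ {1, 3210} and s = 1, so 3151 is a Miller–Rabin witness and 3211 is composite.
The smallest witness among the given bases is 2745.

2745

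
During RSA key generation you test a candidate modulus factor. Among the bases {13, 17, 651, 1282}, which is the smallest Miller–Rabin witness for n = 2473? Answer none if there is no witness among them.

n − 1 = 2472 = 2^3 · 309, so s = 3 and d = 309.
Base 13: x_0 = 13^309 mod 2473 = 1906. x_0 is neither 1 nor 2472, so continue squaring. x_1 = 1906^2 mod 2473 = 2472. x_1 ≡ −1, so 13 is not a witness.
Base 17: x_0 = 17^309 mod 2473 = 567. x_0 is neither 1 nor 2472, so continue squaring. x_1 = 567^2 mod 2473 = 2472. x_1 ≡ −1, so 17 is not a witness.
Base 651: x_0 = 651^309 mod 2473 = 574. x_0 is neither 1 nor 2472, so continue squaring. x_1 = 574^2 mod 2473 = 567. x_2 = 567^2 mod 2473 = 2472. x_2 ≡ −1, so 651 is not a witness.
Base 1282: x_0 = 1282^309 mod 2473 = 2472. x_0 = 2472 ≡ −1, so 1282 is not a witness.
No listed base is a witness for 2473.

none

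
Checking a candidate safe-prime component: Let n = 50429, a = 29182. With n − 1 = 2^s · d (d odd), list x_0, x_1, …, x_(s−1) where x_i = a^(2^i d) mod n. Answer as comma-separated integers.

n − 1 = 50428 = 2^2 · 12607, so s = 2 and d = 12607.
x_0 = 29182^12607 mod 50429 = 11712.
x_1 = 11712^2 mod 50429 = 4064.

11712, 4064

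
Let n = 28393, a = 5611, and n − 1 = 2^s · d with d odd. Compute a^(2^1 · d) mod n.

n − 1 = 28392 = 2^3 · 3549, so s = 3 and d = 3549.
x_0 = 5611^3549 mod 28393 = 13226.
x_1 = 13226^2 mod 28393 = 26196.

26196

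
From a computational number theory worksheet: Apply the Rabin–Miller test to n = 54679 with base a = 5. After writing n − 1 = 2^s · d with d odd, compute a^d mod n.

1

n − 1 = 54678 = 2^1 · 27339, so s = 1 and d = 27339.
By repeated squaring, 5^27339 ≡ 1 (mod 54679).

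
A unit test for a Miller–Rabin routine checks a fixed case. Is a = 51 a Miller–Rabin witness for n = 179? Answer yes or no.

n − 1 = 178 = 2^1 · 89, so s = 1 and d = 89.
x_0 = 51^89 mod 179 = 1.
x_0 = 1, so 51 is not a witness.

no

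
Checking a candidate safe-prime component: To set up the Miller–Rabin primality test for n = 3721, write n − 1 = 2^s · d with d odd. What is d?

465

Halving: 3720 → 1860 → 930 → 465; 465 is odd.
So 3720 = 2^3 · 465.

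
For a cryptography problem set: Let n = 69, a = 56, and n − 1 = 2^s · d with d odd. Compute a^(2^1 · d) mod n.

13

n − 1 = 68 = 2^2 · 17, so s = 2 and d = 17.
x_0 = 56^17 mod 69 = 17.
x_1 = 17^2 mod 69 = 13.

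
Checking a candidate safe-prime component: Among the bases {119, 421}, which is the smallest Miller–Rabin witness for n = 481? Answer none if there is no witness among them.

none

n − 1 = 480 = 2^5 · 15, so s = 5 and d = 15.
Base 119: x_0 = 119^15 mod 481 = 216. x_0 is neither 1 nor 480, so continue squaring. x_1 = 216^2 mod 481 = 480. x_1 ≡ −1, so 119 is not a witness.
Base 421: x_0 = 421^15 mod 481 = 450. x_0 is neither 1 nor 480, so continue squaring. x_1 = 450^2 mod 481 = 480. x_1 ≡ −1, so 421 is not a witness.
No listed base is a witness for 481.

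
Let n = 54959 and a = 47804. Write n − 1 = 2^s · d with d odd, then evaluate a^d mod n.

1

n − 1 = 54958 = 2^1 · 27479, so s = 1 and d = 27479.
47804^27479 mod 54959 = 1.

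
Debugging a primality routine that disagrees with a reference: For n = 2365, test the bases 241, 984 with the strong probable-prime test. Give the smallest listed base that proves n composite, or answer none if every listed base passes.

241

n − 1 = 2364 = 2^2 · 591, so s = 2 and d = 591.
Base 241: x_0 = 241^591 mod 2365 = 1451. x_0 is neither 1 nor 2364, so continue squaring. x_1 = 1451^2 mod 2365 = 551. Reached i = s−1 = 1 without hitting −1: 241 is a Miller–Rabin witness and 2365 is composite.
Base 984: x_0 = 984^591 mod 2365 = 434. x_0 is neither 1 nor 2364, so continue squaring. x_1 = 434^2 mod 2365 = 1521. Reached i = s−1 = 1 without hitting −1: 984 is a Miller–Rabin witness and 2365 is composite.
The smallest witness among the given bases is 241.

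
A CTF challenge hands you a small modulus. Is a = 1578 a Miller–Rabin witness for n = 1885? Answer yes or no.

n − 1 = 1884 = 2^2 · 471, so s = 2 and d = 471.
x_0 = 1578^471 mod 1885 = 307.
x_0 is neither 1 nor 1884, so continue squaring.
x_1 = 307^2 mod 1885 = 1884.
x_1 ≡ −1, so 1578 is not a witness.

no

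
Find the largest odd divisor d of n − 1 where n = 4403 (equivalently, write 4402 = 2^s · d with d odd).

2201

Halving: 4402 → 2201; 2201 is odd.
So 4402 = 2^1 · 2201.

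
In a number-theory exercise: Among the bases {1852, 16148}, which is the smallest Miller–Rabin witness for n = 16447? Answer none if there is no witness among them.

n − 1 = 16446 = 2^1 · 8223, so s = 1 and d = 8223.
Base 1852: x_0 = 1852^8223 mod 16447 = 16446. x_0 = 16446 ≡ −1, so 1852 is not a witness.
Base 16148: x_0 = 16148^8223 mod 16447 = 16446. x_0 = 16446 ≡ −1, so 16148 is not a witness.
No listed base is a witness for 16447.

none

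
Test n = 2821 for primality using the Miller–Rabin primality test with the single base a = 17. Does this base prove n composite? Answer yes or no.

no

n − 1 = 2820 = 2^2 · 705, so s = 2 and d = 705.
Repeated squaring mod 2821: 17^1 ≡ 17, 17^2 ≡ 289, 17^4 ≡ 1712, 17^8 ≡ 2746, 17^16 ≡ 2804, 17^32 ≡ 289, 17^64 ≡ 1712, 17^128 ≡ 2746, 17^256 ≡ 2804, 17^512 ≡ 289.
705 = 512 + 128 + 64 + 1, so 17^705 ≡ 289·2746·1712·17 ≡ 2820 (mod 2821).
x_0 = 17^705 mod 2821 = 2820.
x_0 = 2820 ≡ −1, so 17 is not a witness.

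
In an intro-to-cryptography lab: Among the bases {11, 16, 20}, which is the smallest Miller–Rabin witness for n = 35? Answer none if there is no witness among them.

n − 1 = 34 = 2^1 · 17, so s = 1 and d = 17.
Base 11: x_0 = 11^17 mod 35 = 16. x_0 ∉ {1, 34} and s = 1, so 11 is a Miller–Rabin witness and 35 is composite.
Base 16: x_0 = 16^17 mod 35 = 11. x_0 ∉ {1, 34} and s = 1, so 16 is a Miller–Rabin witness and 35 is composite.
Base 20: x_0 = 20^17 mod 35 = 20. x_0 ∉ {1, 34} and s = 1, so 20 is a Miller–Rabin witness and 35 is composite.
The smallest witness among the given bases is 11.

11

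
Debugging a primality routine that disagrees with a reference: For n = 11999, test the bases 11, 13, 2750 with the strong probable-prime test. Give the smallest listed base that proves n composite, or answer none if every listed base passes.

11

n − 1 = 11998 = 2^1 · 5999, so s = 1 and d = 5999.
Base 11: x_0 = 11^5999 mod 11999 = 11732. x_0 ∉ {1, 11998} and s = 1, so 11 is a Miller–Rabin witness and 11999 is composite.
Base 13: x_0 = 13^5999 mod 11999 = 4732. x_0 ∉ {1, 11998} and s = 1, so 13 is a Miller–Rabin witness and 11999 is composite.
Base 2750: x_0 = 2750^5999 mod 11999 = 2147. x_0 ∉ {1, 11998} and s = 1, so 2750 is a Miller–Rabin witness and 11999 is composite.
The smallest witness among the given bases is 11.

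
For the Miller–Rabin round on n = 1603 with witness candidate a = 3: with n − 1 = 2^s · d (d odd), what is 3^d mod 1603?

n − 1 = 1602 = 2^1 · 801, so s = 1 and d = 801.
Repeated squaring mod 1603: 3^1 ≡ 3, 3^2 ≡ 9, 3^4 ≡ 81, 3^8 ≡ 149, 3^16 ≡ 1362, 3^32 ≡ 373, 3^64 ≡ 1271, 3^128 ≡ 1220, 3^256 ≡ 816, 3^512 ≡ 611.
801 = 512 + 256 + 32 + 1, so 3^801 ≡ 611·816·373·3 ≡ 27 (mod 1603).

27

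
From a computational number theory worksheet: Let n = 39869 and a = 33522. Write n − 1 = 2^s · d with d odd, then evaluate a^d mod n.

n − 1 = 39868 = 2^2 · 9967, so s = 2 and d = 9967.
By repeated squaring, 33522^9967 ≡ 38163 (mod 39869).

38163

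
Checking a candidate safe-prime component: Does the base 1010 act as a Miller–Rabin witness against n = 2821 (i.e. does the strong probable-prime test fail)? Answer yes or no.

no

n − 1 = 2820 = 2^2 · 705, so s = 2 and d = 705.
x_0 = 1010^705 mod 2821 = 1.
x_0 = 1, so 1010 is not a witness.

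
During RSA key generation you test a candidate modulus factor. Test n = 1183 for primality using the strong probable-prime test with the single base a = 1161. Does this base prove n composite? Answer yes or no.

n − 1 = 1182 = 2^1 · 591, so s = 1 and d = 591.
Repeated squaring mod 1183: 1161^1 ≡ 1161, 1161^2 ≡ 484, 1161^4 ≡ 22, 1161^8 ≡ 484, 1161^16 ≡ 22, 1161^32 ≡ 484, 1161^64 ≡ 22, 1161^128 ≡ 484, 1161^256 ≡ 22, 1161^512 ≡ 484.
591 = 512 + 64 + 8 + 4 + 2 + 1, so 1161^591 ≡ 484·22·484·22·484·1161 ≡ 1182 (mod 1183).
x_0 = 1161^591 mod 1183 = 1182.
x_0 = 1182 ≡ −1, so 1161 is not a witness.

no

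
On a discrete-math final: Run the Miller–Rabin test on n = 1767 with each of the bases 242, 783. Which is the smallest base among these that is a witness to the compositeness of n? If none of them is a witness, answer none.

242

n − 1 = 1766 = 2^1 · 883, so s = 1 and d = 883.
Base 242: x_0 = 242^883 mod 1767 = 242. x_0 ∉ {1, 1766} and s = 1, so 242 is a Miller–Rabin witness and 1767 is composite.
Base 783: x_0 = 783^883 mod 1767 = 1752. x_0 ∉ {1, 1766} and s = 1, so 783 is a Miller–Rabin witness and 1767 is composite.
The smallest witness among the given bases is 242.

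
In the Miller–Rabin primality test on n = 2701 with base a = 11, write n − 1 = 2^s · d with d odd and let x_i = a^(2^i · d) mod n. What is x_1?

1925

n − 1 = 2700 = 2^2 · 675, so s = 2 and d = 675.
x_0 = 11^675 mod 2701 = 2034.
x_1 = 2034^2 mod 2701 = 1925.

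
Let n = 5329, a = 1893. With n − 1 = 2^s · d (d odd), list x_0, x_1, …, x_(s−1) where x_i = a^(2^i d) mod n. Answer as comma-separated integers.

3441, 4772, 1167, 2994

n − 1 = 5328 = 2^4 · 333, so s = 4 and d = 333.
x_0 = 1893^333 mod 5329 = 3441.
x_1 = 3441^2 mod 5329 = 4772.
x_2 = 4772^2 mod 5329 = 1167.
x_3 = 1167^2 mod 5329 = 2994.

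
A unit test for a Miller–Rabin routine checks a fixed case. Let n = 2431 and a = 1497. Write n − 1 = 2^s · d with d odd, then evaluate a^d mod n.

749

n − 1 = 2430 = 2^1 · 1215, so s = 1 and d = 1215.
1497^1215 mod 2431 = 749.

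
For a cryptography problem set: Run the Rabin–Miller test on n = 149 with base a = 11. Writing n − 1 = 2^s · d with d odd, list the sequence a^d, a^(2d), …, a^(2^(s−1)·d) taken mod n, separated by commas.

105, 148

n − 1 = 148 = 2^2 · 37, so s = 2 and d = 37.
x_0 = 11^37 mod 149 = 105.
x_1 = 105^2 mod 149 = 148.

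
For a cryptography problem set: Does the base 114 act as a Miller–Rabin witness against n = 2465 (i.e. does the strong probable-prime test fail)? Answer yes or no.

yes

n − 1 = 2464 = 2^5 · 77, so s = 5 and d = 77.
x_0 = 114^77 mod 2465 = 99.
x_0 is neither 1 nor 2464, so continue squaring.
x_1 = 99^2 mod 2465 = 2406.
x_2 = 2406^2 mod 2465 = 1016.
x_3 = 1016^2 mod 2465 = 1886.
x_4 = 1886^2 mod 2465 = 1.
x_4 = 1 but x_3 ≠ ±1, a nontrivial square root of 1 — 114 is a witness and 2465 is composite.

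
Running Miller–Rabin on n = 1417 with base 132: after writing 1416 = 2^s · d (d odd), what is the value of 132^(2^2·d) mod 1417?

1262

n − 1 = 1416 = 2^3 · 177, so s = 3 and d = 177.
Repeated squaring mod 1417: 132^1 ≡ 132, 132^2 ≡ 420, 132^4 ≡ 692, 132^8 ≡ 1335, 132^16 ≡ 1056, 132^32 ≡ 1374, 132^64 ≡ 432, 132^128 ≡ 997.
177 = 128 + 32 + 16 + 1, so 132^177 ≡ 997·1374·1056·132 ≡ 1409 (mod 1417).
x_0 = 1409.
x_1 = 1409^2 mod 1417 = 64.
x_2 = 64^2 mod 1417 = 1262.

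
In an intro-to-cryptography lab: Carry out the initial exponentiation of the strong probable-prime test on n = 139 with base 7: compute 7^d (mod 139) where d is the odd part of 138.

1

n − 1 = 138 = 2^1 · 69, so s = 1 and d = 69.
Repeated squaring mod 139: 7^1 ≡ 7, 7^2 ≡ 49, 7^4 ≡ 38, 7^8 ≡ 54, 7^16 ≡ 136, 7^32 ≡ 9, 7^64 ≡ 81.
69 = 64 + 4 + 1, so 7^69 ≡ 81·38·7 ≡ 1 (mod 139).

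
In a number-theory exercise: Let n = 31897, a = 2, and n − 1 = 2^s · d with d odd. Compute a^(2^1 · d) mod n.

n − 1 = 31896 = 2^3 · 3987, so s = 3 and d = 3987.
x_0 = 2^3987 mod 31897 = 10529.
x_1 = 10529^2 mod 31897 = 17766.

17766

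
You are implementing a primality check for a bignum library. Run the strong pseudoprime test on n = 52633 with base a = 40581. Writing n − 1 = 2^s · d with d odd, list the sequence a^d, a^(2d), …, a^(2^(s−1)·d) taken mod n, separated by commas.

n − 1 = 52632 = 2^3 · 6579, so s = 3 and d = 6579.
x_0 = 40581^6579 mod 52633 = 42435.
x_1 = 42435^2 mod 52633 = 49029.
x_2 = 49029^2 mod 52633 = 41098.

42435, 49029, 41098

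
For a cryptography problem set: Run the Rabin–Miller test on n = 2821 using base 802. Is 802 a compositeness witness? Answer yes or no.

n − 1 = 2820 = 2^2 · 705, so s = 2 and d = 705.
x_0 = 802^705 mod 2821 = 92.
x_0 is neither 1 nor 2820, so continue squaring.
x_1 = 92^2 mod 2821 = 1.
x_1 = 1 but x_0 ≠ ±1, a nontrivial square root of 1 — 802 is a witness and 2821 is composite.

yes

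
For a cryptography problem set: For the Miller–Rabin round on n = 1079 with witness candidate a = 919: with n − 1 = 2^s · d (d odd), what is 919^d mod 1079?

1069

n − 1 = 1078 = 2^1 · 539, so s = 1 and d = 539.
919^539 mod 1079 = 1069.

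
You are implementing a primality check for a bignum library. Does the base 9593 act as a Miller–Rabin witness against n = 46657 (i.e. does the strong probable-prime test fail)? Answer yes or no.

n − 1 = 46656 = 2^6 · 729, so s = 6 and d = 729.
Repeated squaring mod 46657: 9593^1 ≡ 9593, 9593^2 ≡ 18045, 9593^4 ≡ 2822, 9593^8 ≡ 31994, 9593^16 ≡ 8113, 9593^32 ≡ 34399, 9593^64 ≡ 23024, 9593^128 ≡ 34399, 9593^256 ≡ 23024, 9593^512 ≡ 34399.
729 = 512 + 128 + 64 + 16 + 8 + 1, so 9593^729 ≡ 34399·34399·23024·8113·31994·9593 ≡ 519 (mod 46657).
x_0 = 9593^729 mod 46657 = 519.
x_0 is neither 1 nor 46656, so continue squaring.
x_1 = 519^2 mod 46657 = 36076.
x_2 = 36076^2 mod 46657 = 27418.
x_3 = 27418^2 mod 46657 = 9140.
x_4 = 9140^2 mod 46657 = 23570.
x_5 = 23570^2 mod 46657 = 1.
x_5 = 1 but x_4 ≠ ±1, a nontrivial square root of 1 — 9593 is a witness and 46657 is composite.

yes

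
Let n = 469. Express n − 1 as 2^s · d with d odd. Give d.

Halving: 468 → 234 → 117; 117 is odd.
So 468 = 2^2 · 117.

117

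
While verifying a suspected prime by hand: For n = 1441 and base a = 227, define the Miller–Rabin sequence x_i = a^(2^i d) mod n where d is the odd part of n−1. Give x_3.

848

n − 1 = 1440 = 2^5 · 45, so s = 5 and d = 45.
x_0 = 227^45 mod 1441 = 472.
x_1 = 472^2 mod 1441 = 870.
x_2 = 870^2 mod 1441 = 375.
x_3 = 375^2 mod 1441 = 848.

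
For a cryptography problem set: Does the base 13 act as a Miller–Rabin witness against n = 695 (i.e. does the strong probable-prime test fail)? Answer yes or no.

n − 1 = 694 = 2^1 · 347, so s = 1 and d = 347.
Repeated squaring mod 695: 13^1 ≡ 13, 13^2 ≡ 169, 13^4 ≡ 66, 13^8 ≡ 186, 13^16 ≡ 541, 13^32 ≡ 86, 13^64 ≡ 446, 13^128 ≡ 146, 13^256 ≡ 466.
347 = 256 + 64 + 16 + 8 + 2 + 1, so 13^347 ≡ 466·446·541·186·169·13 ≡ 447 (mod 695).
x_0 = 13^347 mod 695 = 447.
x_0 ∉ {1, 694} and s = 1, so 13 is a Miller–Rabin witness and 695 is composite.

yes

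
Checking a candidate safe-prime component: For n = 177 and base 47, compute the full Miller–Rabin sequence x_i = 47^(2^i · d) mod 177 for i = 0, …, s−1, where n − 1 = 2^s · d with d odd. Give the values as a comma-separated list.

56, 127, 22, 130

n − 1 = 176 = 2^4 · 11, so s = 4 and d = 11.
x_0 = 47^11 mod 177 = 56.
x_1 = 56^2 mod 177 = 127.
x_2 = 127^2 mod 177 = 22.
x_3 = 22^2 mod 177 = 130.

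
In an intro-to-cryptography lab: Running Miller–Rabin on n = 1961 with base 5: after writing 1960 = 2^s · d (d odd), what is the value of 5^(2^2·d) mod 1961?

n − 1 = 1960 = 2^3 · 245, so s = 3 and d = 245.
x_0 = 5^245 mod 1961 = 775.
x_1 = 775^2 mod 1961 = 559.
x_2 = 559^2 mod 1961 = 682.

682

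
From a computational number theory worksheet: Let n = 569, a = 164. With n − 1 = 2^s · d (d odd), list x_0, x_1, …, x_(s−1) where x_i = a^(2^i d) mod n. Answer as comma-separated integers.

n − 1 = 568 = 2^3 · 71, so s = 3 and d = 71.
x_0 = 164^71 mod 569 = 1.
x_1 = 1^2 mod 569 = 1.
x_2 = 1^2 mod 569 = 1.

1, 1, 1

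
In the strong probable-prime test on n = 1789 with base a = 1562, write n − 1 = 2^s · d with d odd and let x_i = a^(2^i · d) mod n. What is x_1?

n − 1 = 1788 = 2^2 · 447, so s = 2 and d = 447.
x_0 = 1562^447 mod 1789 = 724.
x_1 = 724^2 mod 1789 = 1788.

1788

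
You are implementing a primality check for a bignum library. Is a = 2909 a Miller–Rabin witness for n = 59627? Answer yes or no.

n − 1 = 59626 = 2^1 · 29813, so s = 1 and d = 29813.
x_0 = 2909^29813 mod 59627 = 1.
x_0 = 1, so 2909 is not a witness.

no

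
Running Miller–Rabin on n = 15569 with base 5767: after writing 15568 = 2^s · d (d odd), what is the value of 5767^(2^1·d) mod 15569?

7924

n − 1 = 15568 = 2^4 · 973, so s = 4 and d = 973.
Repeated squaring mod 15569: 5767^1 ≡ 5767, 5767^2 ≡ 2905, 5767^4 ≡ 627, 5767^8 ≡ 3904, 5767^16 ≡ 14734, 5767^32 ≡ 12189, 5767^64 ≡ 12323, 5767^128 ≡ 11872, 5767^256 ≡ 13796, 5767^512 ≡ 14160.
973 = 512 + 256 + 128 + 64 + 8 + 4 + 1, so 5767^973 ≡ 14160·13796·11872·12323·3904·627·5767 ≡ 4814 (mod 15569).
x_0 = 4814.
x_1 = 4814^2 mod 15569 = 7924.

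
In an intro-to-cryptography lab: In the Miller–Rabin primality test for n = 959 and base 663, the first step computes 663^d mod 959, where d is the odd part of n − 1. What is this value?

n − 1 = 958 = 2^1 · 479, so s = 1 and d = 479.
663^479 mod 959 = 38.

38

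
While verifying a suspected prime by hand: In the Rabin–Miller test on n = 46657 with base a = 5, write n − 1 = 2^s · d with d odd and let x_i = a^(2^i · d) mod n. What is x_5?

n − 1 = 46656 = 2^6 · 729, so s = 6 and d = 729.
x_0 = 5^729 mod 46657 = 746.
x_1 = 746^2 mod 46657 = 43289.
x_2 = 43289^2 mod 46657 = 5773.
x_3 = 5773^2 mod 46657 = 14431.
x_4 = 14431^2 mod 46657 = 23570.
x_5 = 23570^2 mod 46657 = 1.

1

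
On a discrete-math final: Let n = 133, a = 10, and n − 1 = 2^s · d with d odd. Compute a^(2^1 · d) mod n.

n − 1 = 132 = 2^2 · 33, so s = 2 and d = 33.
x_0 = 10^33 mod 133 = 27.
x_1 = 27^2 mod 133 = 64.

64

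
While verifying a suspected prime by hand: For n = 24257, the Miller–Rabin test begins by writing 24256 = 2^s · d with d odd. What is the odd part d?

379

Halving: 24256 → 12128 → 6064 → 3032 → 1516 → 758 → 379; 379 is odd.
So 24256 = 2^6 · 379.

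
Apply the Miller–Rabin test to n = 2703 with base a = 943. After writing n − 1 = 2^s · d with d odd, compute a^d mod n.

2038

n − 1 = 2702 = 2^1 · 1351, so s = 1 and d = 1351.
943^1351 mod 2703 = 2038.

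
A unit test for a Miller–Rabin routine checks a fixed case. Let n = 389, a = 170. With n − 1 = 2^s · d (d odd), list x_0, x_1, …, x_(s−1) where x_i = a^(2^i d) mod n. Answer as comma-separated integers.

n − 1 = 388 = 2^2 · 97, so s = 2 and d = 97.
x_0 = 170^97 mod 389 = 115.
x_1 = 115^2 mod 389 = 388.

115, 388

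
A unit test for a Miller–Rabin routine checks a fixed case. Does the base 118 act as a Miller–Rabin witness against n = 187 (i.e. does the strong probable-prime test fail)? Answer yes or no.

n − 1 = 186 = 2^1 · 93, so s = 1 and d = 93.
x_0 = 118^93 mod 187 = 50.
x_0 ∉ {1, 186} and s = 1, so 118 is a Miller–Rabin witness and 187 is composite.

yes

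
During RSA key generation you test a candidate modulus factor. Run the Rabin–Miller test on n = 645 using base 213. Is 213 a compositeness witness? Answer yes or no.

yes

n − 1 = 644 = 2^2 · 161, so s = 2 and d = 161.
x_0 = 213^161 mod 645 = 603.
x_0 is neither 1 nor 644, so continue squaring.
x_1 = 603^2 mod 645 = 474.
Reached i = s−1 = 1 without hitting −1: 213 is a Miller–Rabin witness and 645 is composite.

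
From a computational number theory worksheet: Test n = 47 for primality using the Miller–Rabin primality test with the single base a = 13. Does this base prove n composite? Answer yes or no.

no

n − 1 = 46 = 2^1 · 23, so s = 1 and d = 23.
x_0 = 13^23 mod 47 = 46.
x_0 = 46 ≡ −1, so 13 is not a witness.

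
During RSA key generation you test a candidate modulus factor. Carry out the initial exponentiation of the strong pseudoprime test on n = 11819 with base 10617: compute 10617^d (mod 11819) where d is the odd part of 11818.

n − 1 = 11818 = 2^1 · 5909, so s = 1 and d = 5909.
10617^5909 mod 11819 = 801.

801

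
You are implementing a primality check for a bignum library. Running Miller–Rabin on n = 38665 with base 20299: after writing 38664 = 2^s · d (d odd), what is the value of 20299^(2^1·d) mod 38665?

29451

n − 1 = 38664 = 2^3 · 4833, so s = 3 and d = 4833.
By repeated squaring, 20299^4833 ≡ 4409 (mod 38665).
x_0 = 4409.
x_1 = 4409^2 mod 38665 = 29451.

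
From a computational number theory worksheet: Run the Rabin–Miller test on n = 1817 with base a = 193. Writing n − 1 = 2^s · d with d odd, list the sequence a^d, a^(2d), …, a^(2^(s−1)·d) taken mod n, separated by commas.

165, 1787, 900

n − 1 = 1816 = 2^3 · 227, so s = 3 and d = 227.
x_0 = 193^227 mod 1817 = 165.
x_1 = 165^2 mod 1817 = 1787.
x_2 = 1787^2 mod 1817 = 900.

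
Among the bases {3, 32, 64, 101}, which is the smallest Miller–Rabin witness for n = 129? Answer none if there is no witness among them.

n − 1 = 128 = 2^7 · 1, so s = 7 and d = 1.
Base 3: x_0 = 3^1 mod 129 = 3. x_0 is neither 1 nor 128, so continue squaring. x_1 = 3^2 mod 129 = 9. x_2 = 9^2 mod 129 = 81. x_3 = 81^2 mod 129 = 111. x_4 = 111^2 mod 129 = 66. x_5 = 66^2 mod 129 = 99. x_6 = 99^2 mod 129 = 126. Reached i = s−1 = 6 without hitting −1: 3 is a Miller–Rabin witness and 129 is composite.
Base 32: x_0 = 32^1 mod 129 = 32. x_0 is neither 1 nor 128, so continue squaring. x_1 = 32^2 mod 129 = 121. x_2 = 121^2 mod 129 = 64. x_3 = 64^2 mod 129 = 97. x_4 = 97^2 mod 129 = 121. x_5 = 121^2 mod 129 = 64. x_6 = 64^2 mod 129 = 97. Reached i = s−1 = 6 without hitting −1: 32 is a Miller–Rabin witness and 129 is composite.
Base 64: x_0 = 64^1 mod 129 = 64. x_0 is neither 1 nor 128, so continue squaring. x_1 = 64^2 mod 129 = 97. x_2 = 97^2 mod 129 = 121. x_3 = 121^2 mod 129 = 64. x_4 = 64^2 mod 129 = 97. x_5 = 97^2 mod 129 = 121. x_6 = 121^2 mod 129 = 64. Reached i = s−1 = 6 without hitting −1: 64 is a Miller–Rabin witness and 129 is composite.
Base 101: x_0 = 101^1 mod 129 = 101. x_0 is neither 1 nor 128, so continue squaring. x_1 = 101^2 mod 129 = 10. x_2 = 10^2 mod 129 = 100. x_3 = 100^2 mod 129 = 67. x_4 = 67^2 mod 129 = 103. x_5 = 103^2 mod 129 = 31. x_6 = 31^2 mod 129 = 58. Reached i = s−1 = 6 without hitting −1: 101 is a Miller–Rabin witness and 129 is composite.
The smallest witness among the given bases is 3.

3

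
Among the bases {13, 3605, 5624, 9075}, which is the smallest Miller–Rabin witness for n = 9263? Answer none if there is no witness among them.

13

n − 1 = 9262 = 2^1 · 4631, so s = 1 and d = 4631.
Base 13: x_0 = 13^4631 mod 9263 = 2657. x_0 ∉ {1, 9262} and s = 1, so 13 is a Miller–Rabin witness and 9263 is composite.
Base 3605: x_0 = 3605^4631 mod 9263 = 4221. x_0 ∉ {1, 9262} and s = 1, so 3605 is a Miller–Rabin witness and 9263 is composite.
Base 5624: x_0 = 5624^4631 mod 9263 = 1598. x_0 ∉ {1, 9262} and s = 1, so 5624 is a Miller–Rabin witness and 9263 is composite.
Base 9075: x_0 = 9075^4631 mod 9263 = 3294. x_0 ∉ {1, 9262} and s = 1, so 9075 is a Miller–Rabin witness and 9263 is composite.
The smallest witness among the given bases is 13.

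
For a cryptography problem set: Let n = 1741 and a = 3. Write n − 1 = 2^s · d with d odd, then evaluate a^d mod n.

1740

n − 1 = 1740 = 2^2 · 435, so s = 2 and d = 435.
3^435 mod 1741 = 1740.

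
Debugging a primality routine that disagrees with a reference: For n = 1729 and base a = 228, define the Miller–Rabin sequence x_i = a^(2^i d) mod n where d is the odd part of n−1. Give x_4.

n − 1 = 1728 = 2^6 · 27, so s = 6 and d = 27.
x_0 = 228^27 mod 1729 = 57.
x_1 = 57^2 mod 1729 = 1520.
x_2 = 1520^2 mod 1729 = 456.
x_3 = 456^2 mod 1729 = 456.
x_4 = 456^2 mod 1729 = 456.

456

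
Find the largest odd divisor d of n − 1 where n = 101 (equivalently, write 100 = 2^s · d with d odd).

Halving: 100 → 50 → 25; 25 is odd.
So 100 = 2^2 · 25.

25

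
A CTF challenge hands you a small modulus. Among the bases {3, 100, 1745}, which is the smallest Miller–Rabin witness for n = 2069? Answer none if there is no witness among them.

n − 1 = 2068 = 2^2 · 517, so s = 2 and d = 517.
Base 3: x_0 = 3^517 mod 2069 = 164. x_0 is neither 1 nor 2068, so continue squaring. x_1 = 164^2 mod 2069 = 2068. x_1 ≡ −1, so 3 is not a witness.
Base 100: x_0 = 100^517 mod 2069 = 2068. x_0 = 2068 ≡ −1, so 100 is not a witness.
Base 1745: x_0 = 1745^517 mod 2069 = 1. x_0 = 1, so 1745 is not a witness.
No listed base is a witness for 2069.

none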